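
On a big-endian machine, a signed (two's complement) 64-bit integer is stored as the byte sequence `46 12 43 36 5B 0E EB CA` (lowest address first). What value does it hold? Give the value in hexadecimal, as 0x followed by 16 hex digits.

0x461243365B0EEBCA

Big-endian: lowest address holds the most-significant byte.
The bytes are already most-significant first: 0x461243365B0EEBCA.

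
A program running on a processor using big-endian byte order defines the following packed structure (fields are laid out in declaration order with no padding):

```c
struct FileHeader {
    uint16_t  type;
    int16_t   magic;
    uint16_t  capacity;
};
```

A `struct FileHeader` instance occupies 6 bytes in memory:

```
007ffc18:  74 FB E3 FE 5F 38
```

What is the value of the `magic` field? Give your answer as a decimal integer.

`magic` follows `type` (2 bytes), so it starts at byte offset 2 and occupies 2 bytes.
Bytes at offsets 2..3: E3 FE.
Big-endian: lowest address holds the most-significant byte.
The bytes are already most-significant first: 0xE3FE.
Top bit is set, so as a signed 16-bit value this is 0xE3FE − 2^16 = -7170.

-7170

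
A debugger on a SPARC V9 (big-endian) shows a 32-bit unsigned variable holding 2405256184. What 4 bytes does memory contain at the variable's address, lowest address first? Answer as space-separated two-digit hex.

8F 5D 4B F8

2405256184 in hexadecimal, padded to 32 bits, is 0x8F5D4BF8.
Split into bytes (most-significant first): 8F 5D 4B F8.
Big-endian: lowest address holds the most-significant byte.
So the memory order matches the most-significant-first order: 8F 5D 4B F8.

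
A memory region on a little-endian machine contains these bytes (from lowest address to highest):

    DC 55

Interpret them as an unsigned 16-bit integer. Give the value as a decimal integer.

21980

Little-endian stores the least-significant byte at the lowest address.
Reassemble most-significant byte first: 55 DC → 0x55DC.
0x55DC = 21980.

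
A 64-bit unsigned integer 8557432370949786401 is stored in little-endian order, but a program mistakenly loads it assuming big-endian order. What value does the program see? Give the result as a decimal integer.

8557432370949786401 in 64-bit hexadecimal is 0x76C21B66F3E40B21.
Stored little-endian, the bytes at ascending addresses are 21 0B E4 F3 66 1B C2 76.
Read back as big-endian, the last byte is least significant, giving 0x210BE4F3661BC276.
0x210BE4F3661BC276 = 2381248562036720246.

2381248562036720246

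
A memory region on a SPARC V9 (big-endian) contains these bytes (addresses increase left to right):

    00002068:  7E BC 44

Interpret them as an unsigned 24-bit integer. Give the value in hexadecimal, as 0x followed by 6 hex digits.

Big-endian: lowest address holds the most-significant byte.
The bytes are already most-significant first: 0x7EBC44.

0x7EBC44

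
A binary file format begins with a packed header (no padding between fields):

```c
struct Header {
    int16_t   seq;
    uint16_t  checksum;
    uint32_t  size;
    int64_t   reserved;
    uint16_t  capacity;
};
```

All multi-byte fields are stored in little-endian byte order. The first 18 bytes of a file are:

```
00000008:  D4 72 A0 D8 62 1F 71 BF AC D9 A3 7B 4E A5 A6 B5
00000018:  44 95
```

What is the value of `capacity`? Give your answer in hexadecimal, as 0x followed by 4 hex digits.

`capacity` follows `seq` (2 B), `checksum` (2 B), `size` (4 B), `reserved` (8 B), so it starts at offset 2 + 2 + 4 + 8 = 16 and occupies 2 bytes.
Bytes at offsets 16..17: 44 95.
Little-endian: lowest address holds the least-significant byte.
Reassemble most-significant byte first: 95 44 → 0x9544.

0x9544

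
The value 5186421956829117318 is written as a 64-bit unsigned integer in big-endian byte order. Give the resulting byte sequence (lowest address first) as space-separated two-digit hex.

5186421956829117318 in hexadecimal, padded to 64 bits, is 0x47F9DF4A7815FB86.
Split into bytes (most-significant first): 47 F9 DF 4A 78 15 FB 86.
Big-endian: lowest address holds the most-significant byte.
So the memory order matches the most-significant-first order: 47 F9 DF 4A 78 15 FB 86.

47 F9 DF 4A 78 15 FB 86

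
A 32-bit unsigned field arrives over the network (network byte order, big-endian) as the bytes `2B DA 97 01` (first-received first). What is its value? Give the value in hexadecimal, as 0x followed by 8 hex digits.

Big-endian: lowest address holds the most-significant byte.
The bytes are already most-significant first: 0x2BDA9701.

0x2BDA9701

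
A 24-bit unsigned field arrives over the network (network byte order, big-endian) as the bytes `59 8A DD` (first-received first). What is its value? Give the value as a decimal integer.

5868253

In big-endian order the high byte comes first in memory.
The bytes are already most-significant first: 0x598ADD.
0x598ADD = 5868253.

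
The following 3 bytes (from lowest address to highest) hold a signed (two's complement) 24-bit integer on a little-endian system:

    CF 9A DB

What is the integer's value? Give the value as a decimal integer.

-2385201

In little-endian order the low byte comes first in memory.
Reassemble most-significant byte first: DB 9A CF → 0xDB9ACF.
Top bit is set, so as a signed 24-bit value this is 0xDB9ACF − 2^24 = -2385201.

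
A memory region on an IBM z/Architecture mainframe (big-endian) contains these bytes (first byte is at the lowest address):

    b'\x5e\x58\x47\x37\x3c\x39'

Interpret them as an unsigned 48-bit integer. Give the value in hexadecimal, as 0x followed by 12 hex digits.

0x5E5847373C39

Big-endian: lowest address holds the most-significant byte.
The bytes are already most-significant first: 0x5E5847373C39.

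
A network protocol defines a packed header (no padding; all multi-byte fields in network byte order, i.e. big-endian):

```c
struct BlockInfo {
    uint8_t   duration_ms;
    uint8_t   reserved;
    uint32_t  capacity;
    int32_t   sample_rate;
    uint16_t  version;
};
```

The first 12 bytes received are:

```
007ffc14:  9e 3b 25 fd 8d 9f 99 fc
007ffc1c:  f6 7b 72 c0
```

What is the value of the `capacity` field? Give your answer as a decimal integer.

`capacity` follows `duration_ms` (1 B), `reserved` (1 B), so it starts at offset 1 + 1 = 2 and occupies 4 bytes.
Bytes at offsets 2..5: 25 FD 8D 9F.
Big-endian stores the most-significant byte at the lowest address.
The bytes are already most-significant first: 0x25FD8D9F.
0x25FD8D9F = 637373855.

637373855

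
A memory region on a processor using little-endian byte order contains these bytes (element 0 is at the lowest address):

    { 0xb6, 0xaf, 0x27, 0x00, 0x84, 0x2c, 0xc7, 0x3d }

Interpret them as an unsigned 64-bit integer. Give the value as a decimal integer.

Little-endian stores the least-significant byte at the lowest address.
Reassemble most-significant byte first: 3D C7 2C 84 00 27 AF B6 → 0x3DC72C840027AFB6.
0x3DC72C840027AFB6 = 4451575702128930742.

4451575702128930742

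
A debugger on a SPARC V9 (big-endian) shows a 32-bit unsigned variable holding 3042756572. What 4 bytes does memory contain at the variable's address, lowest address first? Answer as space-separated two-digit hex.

3042756572 in hexadecimal, padded to 32 bits, is 0xB55CC7DC.
Split into bytes (most-significant first): B5 5C C7 DC.
Big-endian: lowest address holds the most-significant byte.
So the memory order matches the most-significant-first order: B5 5C C7 DC.

B5 5C C7 DC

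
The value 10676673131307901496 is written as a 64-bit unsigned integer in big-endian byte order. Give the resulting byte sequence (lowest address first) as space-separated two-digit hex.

94 2B 29 A5 3E 90 A2 38

10676673131307901496 in hexadecimal, padded to 64 bits, is 0x942B29A53E90A238.
Split into bytes (most-significant first): 94 2B 29 A5 3E 90 A2 38.
In big-endian order the high byte comes first in memory.
So the memory order matches the most-significant-first order: 94 2B 29 A5 3E 90 A2 38.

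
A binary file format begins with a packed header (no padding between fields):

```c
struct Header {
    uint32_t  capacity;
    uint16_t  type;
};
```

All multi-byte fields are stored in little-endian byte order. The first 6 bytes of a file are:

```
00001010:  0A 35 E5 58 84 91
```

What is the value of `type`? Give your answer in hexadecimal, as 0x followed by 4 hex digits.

`type` follows `capacity` (4 bytes), so it starts at byte offset 4 and occupies 2 bytes.
Bytes at offsets 4..5: 84 91.
Little-endian stores the least-significant byte at the lowest address.
Reassemble most-significant byte first: 91 84 → 0x9184.

0x9184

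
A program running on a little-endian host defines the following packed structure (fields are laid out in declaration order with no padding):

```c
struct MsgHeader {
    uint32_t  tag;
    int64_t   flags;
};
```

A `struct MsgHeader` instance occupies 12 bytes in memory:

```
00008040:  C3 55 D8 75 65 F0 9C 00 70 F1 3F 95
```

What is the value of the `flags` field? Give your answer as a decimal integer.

`flags` follows `tag` (4 bytes), so it starts at byte offset 4 and occupies 8 bytes.
Bytes at offsets 4..11: 65 F0 9C 00 70 F1 3F 95.
Little-endian stores the least-significant byte at the lowest address.
Reassemble most-significant byte first: 95 3F F1 70 00 9C F0 65 → 0x953FF170009CF065.
Top bit is set, so as a signed 64-bit value this is 0x953FF170009CF065 − 2^64 = -7692164175176601499.

-7692164175176601499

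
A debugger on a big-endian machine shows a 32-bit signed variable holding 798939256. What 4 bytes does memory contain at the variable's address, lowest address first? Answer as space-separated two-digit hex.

798939256 in hexadecimal, padded to 32 bits, is 0x2F9ED878.
Split into bytes (most-significant first): 2F 9E D8 78.
Big-endian: lowest address holds the most-significant byte.
So the memory order matches the most-significant-first order: 2F 9E D8 78.

2F 9E D8 78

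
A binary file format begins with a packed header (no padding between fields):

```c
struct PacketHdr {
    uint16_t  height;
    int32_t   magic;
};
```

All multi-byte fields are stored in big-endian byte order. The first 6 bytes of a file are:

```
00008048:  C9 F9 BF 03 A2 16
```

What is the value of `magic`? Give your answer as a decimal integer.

-1090280938

`magic` follows `height` (2 bytes), so it starts at byte offset 2 and occupies 4 bytes.
Bytes at offsets 2..5: BF 03 A2 16.
Big-endian stores the most-significant byte at the lowest address.
The bytes are already most-significant first: 0xBF03A216.
Top bit is set, so as a signed 32-bit value this is 0xBF03A216 − 2^32 = -1090280938.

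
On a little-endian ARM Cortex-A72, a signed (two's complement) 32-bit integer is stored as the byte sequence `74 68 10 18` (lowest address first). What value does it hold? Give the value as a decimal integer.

Little-endian stores the least-significant byte at the lowest address.
Reassemble most-significant byte first: 18 10 68 74 → 0x18106874.
0x18106874 = 403728500.

403728500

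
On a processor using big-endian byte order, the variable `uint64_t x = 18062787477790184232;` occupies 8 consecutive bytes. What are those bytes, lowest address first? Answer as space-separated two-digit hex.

18062787477790184232 in hexadecimal, padded to 64 bits, is 0xFAABE982A30ED328.
Split into bytes (most-significant first): FA AB E9 82 A3 0E D3 28.
Big-endian stores the most-significant byte at the lowest address.
So the memory order matches the most-significant-first order: FA AB E9 82 A3 0E D3 28.

FA AB E9 82 A3 0E D3 28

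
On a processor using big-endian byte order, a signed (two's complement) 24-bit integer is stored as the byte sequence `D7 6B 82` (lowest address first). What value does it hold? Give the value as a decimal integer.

-2659454

Big-endian: lowest address holds the most-significant byte.
The bytes are already most-significant first: 0xD76B82.
Top bit is set, so as a signed 24-bit value this is 0xD76B82 − 2^24 = -2659454.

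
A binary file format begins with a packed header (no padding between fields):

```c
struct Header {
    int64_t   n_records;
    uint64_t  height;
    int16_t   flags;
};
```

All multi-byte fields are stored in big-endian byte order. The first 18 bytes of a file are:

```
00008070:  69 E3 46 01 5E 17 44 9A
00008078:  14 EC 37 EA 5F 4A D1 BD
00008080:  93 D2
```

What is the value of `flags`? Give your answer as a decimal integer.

`flags` follows `n_records` (8 B), `height` (8 B), so it starts at offset 8 + 8 = 16 and occupies 2 bytes.
Bytes at offsets 16..17: 93 D2.
In big-endian order the high byte comes first in memory.
The bytes are already most-significant first: 0x93D2.
Top bit is set, so as a signed 16-bit value this is 0x93D2 − 2^16 = -27694.

-27694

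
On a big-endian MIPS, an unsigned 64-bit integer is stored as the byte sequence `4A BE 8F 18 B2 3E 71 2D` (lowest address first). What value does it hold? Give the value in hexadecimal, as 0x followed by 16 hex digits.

In big-endian order the high byte comes first in memory.
The bytes are already most-significant first: 0x4ABE8F18B23E712D.

0x4ABE8F18B23E712D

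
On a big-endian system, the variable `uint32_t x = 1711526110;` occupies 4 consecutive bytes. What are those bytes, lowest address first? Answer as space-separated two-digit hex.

66 03 D0 DE

1711526110 in hexadecimal, padded to 32 bits, is 0x6603D0DE.
Split into bytes (most-significant first): 66 03 D0 DE.
Big-endian stores the most-significant byte at the lowest address.
So the memory order matches the most-significant-first order: 66 03 D0 DE.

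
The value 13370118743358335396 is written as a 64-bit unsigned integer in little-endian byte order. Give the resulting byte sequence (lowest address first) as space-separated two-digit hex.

13370118743358335396 in hexadecimal, padded to 64 bits, is 0xB98C3428BEAA69A4.
Split into bytes (most-significant first): B9 8C 34 28 BE AA 69 A4.
Little-endian: lowest address holds the least-significant byte.
So at ascending addresses the bytes are A4 69 AA BE 28 34 8C B9.

A4 69 AA BE 28 34 8C B9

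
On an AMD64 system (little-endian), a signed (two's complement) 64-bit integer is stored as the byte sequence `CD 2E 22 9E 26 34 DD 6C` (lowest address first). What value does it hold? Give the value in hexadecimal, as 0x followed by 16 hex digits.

0x6CDD34269E222ECD

Little-endian: lowest address holds the least-significant byte.
Reassemble most-significant byte first: 6C DD 34 26 9E 22 2E CD → 0x6CDD34269E222ECD.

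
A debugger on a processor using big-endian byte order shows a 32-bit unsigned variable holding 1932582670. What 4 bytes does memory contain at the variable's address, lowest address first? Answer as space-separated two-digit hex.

1932582670 in hexadecimal, padded to 32 bits, is 0x7330DF0E.
Split into bytes (most-significant first): 73 30 DF 0E.
In big-endian order the high byte comes first in memory.
So the memory order matches the most-significant-first order: 73 30 DF 0E.

73 30 DF 0E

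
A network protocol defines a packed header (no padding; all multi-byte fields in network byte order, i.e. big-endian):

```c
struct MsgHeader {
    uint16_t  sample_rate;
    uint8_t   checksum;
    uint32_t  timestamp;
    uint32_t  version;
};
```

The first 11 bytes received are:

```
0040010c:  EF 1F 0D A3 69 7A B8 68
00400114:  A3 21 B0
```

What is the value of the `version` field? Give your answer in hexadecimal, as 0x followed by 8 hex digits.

0x68A321B0

`version` follows `sample_rate` (2 B), `checksum` (1 B), `timestamp` (4 B), so it starts at offset 2 + 1 + 4 = 7 and occupies 4 bytes.
Bytes at offsets 7..10: 68 A3 21 B0.
In big-endian order the high byte comes first in memory.
The bytes are already most-significant first: 0x68A321B0.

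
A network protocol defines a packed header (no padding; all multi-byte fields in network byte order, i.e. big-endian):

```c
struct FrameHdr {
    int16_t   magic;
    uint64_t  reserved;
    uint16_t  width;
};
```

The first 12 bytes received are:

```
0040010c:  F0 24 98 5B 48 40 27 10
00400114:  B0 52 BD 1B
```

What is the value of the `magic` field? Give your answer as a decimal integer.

-4060

`magic` is the first field, at byte offset 0, occupying 2 bytes.
Bytes at offsets 0..1: F0 24.
In big-endian order the high byte comes first in memory.
The bytes are already most-significant first: 0xF024.
Top bit is set, so as a signed 16-bit value this is 0xF024 − 2^16 = -4060.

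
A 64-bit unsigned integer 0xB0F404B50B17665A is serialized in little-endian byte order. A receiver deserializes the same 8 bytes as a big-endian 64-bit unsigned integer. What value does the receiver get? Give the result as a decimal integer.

6513919250087081136

Stored little-endian, the bytes at ascending addresses are 5A 66 17 0B B5 04 F4 B0.
Read back as big-endian, the last byte is least significant, giving 0x5A66170BB504F4B0.
0x5A66170BB504F4B0 = 6513919250087081136.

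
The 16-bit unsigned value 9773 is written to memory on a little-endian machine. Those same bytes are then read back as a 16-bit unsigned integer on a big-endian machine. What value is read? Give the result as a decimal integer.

11558

9773 in 16-bit hexadecimal is 0x262D.
Stored little-endian, the bytes at ascending addresses are 2D 26.
Read back as big-endian, the last byte is least significant, giving 0x2D26.
0x2D26 = 11558.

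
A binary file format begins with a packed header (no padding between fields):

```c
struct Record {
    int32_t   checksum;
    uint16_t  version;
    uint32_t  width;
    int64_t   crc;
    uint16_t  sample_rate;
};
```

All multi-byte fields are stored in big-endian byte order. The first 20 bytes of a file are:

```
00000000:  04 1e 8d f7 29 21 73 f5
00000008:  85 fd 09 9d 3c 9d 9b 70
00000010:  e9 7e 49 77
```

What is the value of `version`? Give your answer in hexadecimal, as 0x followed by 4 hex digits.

`version` follows `checksum` (4 bytes), so it starts at byte offset 4 and occupies 2 bytes.
Bytes at offsets 4..5: 29 21.
Big-endian: lowest address holds the most-significant byte.
The bytes are already most-significant first: 0x2921.

0x2921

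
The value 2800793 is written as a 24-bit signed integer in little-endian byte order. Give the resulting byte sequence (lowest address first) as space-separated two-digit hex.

99 BC 2A

2800793 in hexadecimal, padded to 24 bits, is 0x2ABC99.
Split into bytes (most-significant first): 2A BC 99.
In little-endian order the low byte comes first in memory.
So at ascending addresses the bytes are 99 BC 2A.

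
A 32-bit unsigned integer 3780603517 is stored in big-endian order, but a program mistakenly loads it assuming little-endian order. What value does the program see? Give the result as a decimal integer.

2104383457

3780603517 in 32-bit hexadecimal is 0xE1576E7D.
Stored big-endian, the bytes at ascending addresses are E1 57 6E 7D.
Read back as little-endian, the first byte is least significant, giving 0x7D6E57E1.
0x7D6E57E1 = 2104383457.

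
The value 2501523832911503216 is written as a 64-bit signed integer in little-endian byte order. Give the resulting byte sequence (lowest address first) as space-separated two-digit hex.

2501523832911503216 in hexadecimal, padded to 64 bits, is 0x22B732AC21DD1F70.
Split into bytes (most-significant first): 22 B7 32 AC 21 DD 1F 70.
In little-endian order the low byte comes first in memory.
So at ascending addresses the bytes are 70 1F DD 21 AC 32 B7 22.

70 1F DD 21 AC 32 B7 22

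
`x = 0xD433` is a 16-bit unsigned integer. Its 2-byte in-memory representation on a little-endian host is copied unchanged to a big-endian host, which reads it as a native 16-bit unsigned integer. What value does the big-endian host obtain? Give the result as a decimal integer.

13268

Stored little-endian, the bytes at ascending addresses are 33 D4.
Read back as big-endian, the last byte is least significant, giving 0x33D4.
0x33D4 = 13268.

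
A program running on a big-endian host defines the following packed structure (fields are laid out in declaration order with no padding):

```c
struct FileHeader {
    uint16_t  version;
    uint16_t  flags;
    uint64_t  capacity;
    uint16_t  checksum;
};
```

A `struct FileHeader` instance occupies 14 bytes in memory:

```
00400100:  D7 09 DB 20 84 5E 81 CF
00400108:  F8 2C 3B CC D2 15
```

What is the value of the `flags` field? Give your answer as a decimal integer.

`flags` follows `version` (2 bytes), so it starts at byte offset 2 and occupies 2 bytes.
Bytes at offsets 2..3: DB 20.
Big-endian: lowest address holds the most-significant byte.
The bytes are already most-significant first: 0xDB20.
0xDB20 = 56096.

56096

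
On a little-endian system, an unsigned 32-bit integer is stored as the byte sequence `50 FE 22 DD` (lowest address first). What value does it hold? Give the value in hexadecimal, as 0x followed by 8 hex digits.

0xDD22FE50

In little-endian order the low byte comes first in memory.
Reassemble most-significant byte first: DD 22 FE 50 → 0xDD22FE50.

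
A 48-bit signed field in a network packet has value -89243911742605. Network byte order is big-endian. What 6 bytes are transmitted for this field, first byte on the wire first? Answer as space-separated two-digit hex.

AE D5 48 57 9B 73

Two's complement of -89243911742605 in 48 bits: 89243911742605 = 0x512AB7A8648D; invert → 0xAED548579B72; add 1 → 0xAED548579B73.
Split into bytes (most-significant first): AE D5 48 57 9B 73.
Big-endian stores the most-significant byte at the lowest address.
So the memory order matches the most-significant-first order: AE D5 48 57 9B 73.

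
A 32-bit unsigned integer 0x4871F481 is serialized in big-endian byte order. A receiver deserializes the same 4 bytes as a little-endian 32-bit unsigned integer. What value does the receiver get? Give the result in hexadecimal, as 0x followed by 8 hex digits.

Stored big-endian, the bytes at ascending addresses are 48 71 F4 81.
Read back as little-endian, the first byte is least significant, giving 0x81F47148.

0x81F47148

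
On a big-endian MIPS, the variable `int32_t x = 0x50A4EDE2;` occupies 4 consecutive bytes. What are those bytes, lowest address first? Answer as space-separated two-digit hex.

50 A4 ED E2

Split into bytes (most-significant first): 50 A4 ED E2.
Big-endian: lowest address holds the most-significant byte.
So the memory order matches the most-significant-first order: 50 A4 ED E2.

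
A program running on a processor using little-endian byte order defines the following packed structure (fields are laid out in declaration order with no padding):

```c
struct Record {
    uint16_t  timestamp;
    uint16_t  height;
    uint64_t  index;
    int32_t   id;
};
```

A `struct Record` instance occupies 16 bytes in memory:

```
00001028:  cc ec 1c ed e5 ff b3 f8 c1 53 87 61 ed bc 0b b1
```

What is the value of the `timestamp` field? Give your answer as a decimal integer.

60620

`timestamp` is the first field, at byte offset 0, occupying 2 bytes.
Bytes at offsets 0..1: CC EC.
In little-endian order the low byte comes first in memory.
Reassemble most-significant byte first: EC CC → 0xECCC.
0xECCC = 60620.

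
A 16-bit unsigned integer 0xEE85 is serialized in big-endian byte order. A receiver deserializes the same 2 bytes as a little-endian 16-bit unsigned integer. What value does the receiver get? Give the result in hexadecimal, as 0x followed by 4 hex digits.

0x85EE

Stored big-endian, the bytes at ascending addresses are EE 85.
Read back as little-endian, the first byte is least significant, giving 0x85EE.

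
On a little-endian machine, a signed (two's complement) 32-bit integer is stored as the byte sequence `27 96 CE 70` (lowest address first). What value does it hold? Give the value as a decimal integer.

Little-endian: lowest address holds the least-significant byte.
Reassemble most-significant byte first: 70 CE 96 27 → 0x70CE9627.
0x70CE9627 = 1892587047.

1892587047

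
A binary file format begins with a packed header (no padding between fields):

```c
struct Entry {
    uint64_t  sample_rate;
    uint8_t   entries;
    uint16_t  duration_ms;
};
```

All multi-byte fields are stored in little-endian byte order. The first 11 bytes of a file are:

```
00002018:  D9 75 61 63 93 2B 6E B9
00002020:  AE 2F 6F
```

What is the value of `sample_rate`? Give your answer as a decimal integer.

`sample_rate` is the first field, at byte offset 0, occupying 8 bytes.
Bytes at offsets 0..7: D9 75 61 63 93 2B 6E B9.
In little-endian order the low byte comes first in memory.
Reassemble most-significant byte first: B9 6E 2B 93 63 61 75 D9 → 0xB96E2B93636175D9.
0xB96E2B93636175D9 = 13361665056482358745.

13361665056482358745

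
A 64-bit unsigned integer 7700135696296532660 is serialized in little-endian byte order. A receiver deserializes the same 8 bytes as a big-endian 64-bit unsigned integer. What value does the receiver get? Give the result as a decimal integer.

12995716599559281770

7700135696296532660 in 64-bit hexadecimal is 0x6ADC609E640F5AB4.
Stored little-endian, the bytes at ascending addresses are B4 5A 0F 64 9E 60 DC 6A.
Read back as big-endian, the last byte is least significant, giving 0xB45A0F649E60DC6A.
0xB45A0F649E60DC6A = 12995716599559281770.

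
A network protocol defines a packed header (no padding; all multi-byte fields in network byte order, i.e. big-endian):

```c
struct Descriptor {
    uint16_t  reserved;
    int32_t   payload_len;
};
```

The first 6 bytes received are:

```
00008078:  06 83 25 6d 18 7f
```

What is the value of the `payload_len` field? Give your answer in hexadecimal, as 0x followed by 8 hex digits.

`payload_len` follows `reserved` (2 bytes), so it starts at byte offset 2 and occupies 4 bytes.
Bytes at offsets 2..5: 25 6D 18 7F.
Big-endian: lowest address holds the most-significant byte.
The bytes are already most-significant first: 0x256D187F.

0x256D187F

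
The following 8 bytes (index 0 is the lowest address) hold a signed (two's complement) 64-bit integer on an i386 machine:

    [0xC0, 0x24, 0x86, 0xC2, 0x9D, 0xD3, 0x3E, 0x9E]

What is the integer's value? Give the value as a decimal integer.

-7043960092633979712

Little-endian: lowest address holds the least-significant byte.
Reassemble most-significant byte first: 9E 3E D3 9D C2 86 24 C0 → 0x9E3ED39DC28624C0.
Top bit is set, so as a signed 64-bit value this is 0x9E3ED39DC28624C0 − 2^64 = -7043960092633979712.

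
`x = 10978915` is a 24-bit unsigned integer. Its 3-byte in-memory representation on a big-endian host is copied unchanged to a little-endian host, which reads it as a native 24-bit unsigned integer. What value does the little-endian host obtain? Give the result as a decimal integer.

6522535

10978915 in 24-bit hexadecimal is 0xA78663.
Stored big-endian, the bytes at ascending addresses are A7 86 63.
Read back as little-endian, the first byte is least significant, giving 0x6386A7.
0x6386A7 = 6522535.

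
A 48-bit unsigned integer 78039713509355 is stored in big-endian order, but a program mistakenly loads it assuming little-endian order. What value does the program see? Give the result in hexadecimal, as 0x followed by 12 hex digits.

78039713509355 in 48-bit hexadecimal is 0x46FA0966EFEB.
Stored big-endian, the bytes at ascending addresses are 46 FA 09 66 EF EB.
Read back as little-endian, the first byte is least significant, giving 0xEBEF6609FA46.

0xEBEF6609FA46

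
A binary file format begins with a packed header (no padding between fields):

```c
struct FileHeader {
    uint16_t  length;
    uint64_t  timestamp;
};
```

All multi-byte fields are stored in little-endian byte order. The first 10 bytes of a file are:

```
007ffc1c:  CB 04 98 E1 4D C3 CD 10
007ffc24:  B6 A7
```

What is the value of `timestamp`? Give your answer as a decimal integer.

12084865126026305944

`timestamp` follows `length` (2 bytes), so it starts at byte offset 2 and occupies 8 bytes.
Bytes at offsets 2..9: 98 E1 4D C3 CD 10 B6 A7.
Little-endian stores the least-significant byte at the lowest address.
Reassemble most-significant byte first: A7 B6 10 CD C3 4D E1 98 → 0xA7B610CDC34DE198.
0xA7B610CDC34DE198 = 12084865126026305944.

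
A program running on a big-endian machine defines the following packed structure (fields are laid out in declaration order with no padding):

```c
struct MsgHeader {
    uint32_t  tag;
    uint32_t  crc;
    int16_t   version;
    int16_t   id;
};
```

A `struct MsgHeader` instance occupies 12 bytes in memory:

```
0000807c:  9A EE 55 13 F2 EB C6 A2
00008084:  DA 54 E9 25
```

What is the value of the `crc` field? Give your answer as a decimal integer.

`crc` follows `tag` (4 bytes), so it starts at byte offset 4 and occupies 4 bytes.
Bytes at offsets 4..7: F2 EB C6 A2.
Big-endian stores the most-significant byte at the lowest address.
The bytes are already most-significant first: 0xF2EBC6A2.
0xF2EBC6A2 = 4075538082.

4075538082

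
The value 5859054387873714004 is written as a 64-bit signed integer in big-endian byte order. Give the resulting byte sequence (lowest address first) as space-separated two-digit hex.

5859054387873714004 in hexadecimal, padded to 64 bits, is 0x514F8AEC54E80F54.
Split into bytes (most-significant first): 51 4F 8A EC 54 E8 0F 54.
Big-endian stores the most-significant byte at the lowest address.
So the memory order matches the most-significant-first order: 51 4F 8A EC 54 E8 0F 54.

51 4F 8A EC 54 E8 0F 54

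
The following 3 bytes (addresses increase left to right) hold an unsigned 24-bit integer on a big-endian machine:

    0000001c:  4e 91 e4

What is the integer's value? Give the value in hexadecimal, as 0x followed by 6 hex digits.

0x4E91E4

Big-endian stores the most-significant byte at the lowest address.
The bytes are already most-significant first: 0x4E91E4.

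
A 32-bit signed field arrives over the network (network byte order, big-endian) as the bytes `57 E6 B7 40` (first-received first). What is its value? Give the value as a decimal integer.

1474737984

In big-endian order the high byte comes first in memory.
The bytes are already most-significant first: 0x57E6B740.
0x57E6B740 = 1474737984.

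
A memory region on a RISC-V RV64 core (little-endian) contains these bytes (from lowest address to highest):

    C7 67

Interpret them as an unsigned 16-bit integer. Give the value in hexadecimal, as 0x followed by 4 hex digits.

0x67C7

Little-endian: lowest address holds the least-significant byte.
Reassemble most-significant byte first: 67 C7 → 0x67C7.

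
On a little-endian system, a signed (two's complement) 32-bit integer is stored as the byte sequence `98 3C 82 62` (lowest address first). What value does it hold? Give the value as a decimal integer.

In little-endian order the low byte comes first in memory.
Reassemble most-significant byte first: 62 82 3C 98 → 0x62823C98.
0x62823C98 = 1652702360.

1652702360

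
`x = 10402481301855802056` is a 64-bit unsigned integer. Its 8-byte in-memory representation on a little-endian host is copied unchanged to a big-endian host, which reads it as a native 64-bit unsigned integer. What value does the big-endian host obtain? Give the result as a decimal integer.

14416798781088030096

10402481301855802056 in 64-bit hexadecimal is 0x905D09A11BC212C8.
Stored little-endian, the bytes at ascending addresses are C8 12 C2 1B A1 09 5D 90.
Read back as big-endian, the last byte is least significant, giving 0xC812C21BA1095D90.
0xC812C21BA1095D90 = 14416798781088030096.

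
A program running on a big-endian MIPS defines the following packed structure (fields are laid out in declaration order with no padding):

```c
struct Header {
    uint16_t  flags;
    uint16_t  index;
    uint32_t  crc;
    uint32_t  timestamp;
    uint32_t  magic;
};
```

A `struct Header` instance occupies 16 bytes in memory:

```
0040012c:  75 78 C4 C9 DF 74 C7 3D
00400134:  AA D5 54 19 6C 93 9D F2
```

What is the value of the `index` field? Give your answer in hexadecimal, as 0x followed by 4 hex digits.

`index` follows `flags` (2 bytes), so it starts at byte offset 2 and occupies 2 bytes.
Bytes at offsets 2..3: C4 C9.
In big-endian order the high byte comes first in memory.
The bytes are already most-significant first: 0xC4C9.

0xC4C9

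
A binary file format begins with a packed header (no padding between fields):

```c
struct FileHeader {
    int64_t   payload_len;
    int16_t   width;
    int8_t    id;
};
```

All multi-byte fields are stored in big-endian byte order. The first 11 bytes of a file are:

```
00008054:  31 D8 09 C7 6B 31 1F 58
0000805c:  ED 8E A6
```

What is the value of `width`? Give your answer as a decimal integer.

`width` follows `payload_len` (8 bytes), so it starts at byte offset 8 and occupies 2 bytes.
Bytes at offsets 8..9: ED 8E.
Big-endian stores the most-significant byte at the lowest address.
The bytes are already most-significant first: 0xED8E.
Top bit is set, so as a signed 16-bit value this is 0xED8E − 2^16 = -4722.

-4722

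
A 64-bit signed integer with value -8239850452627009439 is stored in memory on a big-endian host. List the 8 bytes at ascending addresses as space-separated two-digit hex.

Two's complement of -8239850452627009439 in 64 bits: 8239850452627009439 = 0x7259D4547F2CAF9F; invert → 0x8DA62BAB80D35060; add 1 → 0x8DA62BAB80D35061.
Split into bytes (most-significant first): 8D A6 2B AB 80 D3 50 61.
Big-endian stores the most-significant byte at the lowest address.
So the memory order matches the most-significant-first order: 8D A6 2B AB 80 D3 50 61.

8D A6 2B AB 80 D3 50 61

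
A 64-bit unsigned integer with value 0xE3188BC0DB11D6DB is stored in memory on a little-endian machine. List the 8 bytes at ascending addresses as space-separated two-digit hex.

Split into bytes (most-significant first): E3 18 8B C0 DB 11 D6 DB.
In little-endian order the low byte comes first in memory.
So at ascending addresses the bytes are DB D6 11 DB C0 8B 18 E3.

DB D6 11 DB C0 8B 18 E3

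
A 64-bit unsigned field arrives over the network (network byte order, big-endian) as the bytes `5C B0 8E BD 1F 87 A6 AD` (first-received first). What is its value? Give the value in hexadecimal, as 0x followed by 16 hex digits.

Big-endian: lowest address holds the most-significant byte.
The bytes are already most-significant first: 0x5CB08EBD1F87A6AD.

0x5CB08EBD1F87A6AD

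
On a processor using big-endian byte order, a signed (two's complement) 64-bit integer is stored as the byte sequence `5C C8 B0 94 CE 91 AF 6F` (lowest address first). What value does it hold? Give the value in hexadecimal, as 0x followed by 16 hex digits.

In big-endian order the high byte comes first in memory.
The bytes are already most-significant first: 0x5CC8B094CE91AF6F.

0x5CC8B094CE91AF6F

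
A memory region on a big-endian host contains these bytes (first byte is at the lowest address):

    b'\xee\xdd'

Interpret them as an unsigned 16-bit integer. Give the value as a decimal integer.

61149

Big-endian: lowest address holds the most-significant byte.
The bytes are already most-significant first: 0xEEDD.
0xEEDD = 61149.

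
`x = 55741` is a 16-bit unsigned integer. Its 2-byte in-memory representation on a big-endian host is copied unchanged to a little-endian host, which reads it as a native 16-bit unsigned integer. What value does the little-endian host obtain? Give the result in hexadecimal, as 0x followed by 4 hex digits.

55741 in 16-bit hexadecimal is 0xD9BD.
Stored big-endian, the bytes at ascending addresses are D9 BD.
Read back as little-endian, the first byte is least significant, giving 0xBDD9.

0xBDD9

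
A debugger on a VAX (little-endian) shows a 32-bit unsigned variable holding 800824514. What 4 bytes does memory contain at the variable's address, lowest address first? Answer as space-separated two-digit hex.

C2 9C BB 2F

800824514 in hexadecimal, padded to 32 bits, is 0x2FBB9CC2.
Split into bytes (most-significant first): 2F BB 9C C2.
Little-endian: lowest address holds the least-significant byte.
So at ascending addresses the bytes are C2 9C BB 2F.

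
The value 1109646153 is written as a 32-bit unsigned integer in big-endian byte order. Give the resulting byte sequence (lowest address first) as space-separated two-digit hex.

42 23 DB 49

1109646153 in hexadecimal, padded to 32 bits, is 0x4223DB49.
Split into bytes (most-significant first): 42 23 DB 49.
Big-endian stores the most-significant byte at the lowest address.
So the memory order matches the most-significant-first order: 42 23 DB 49.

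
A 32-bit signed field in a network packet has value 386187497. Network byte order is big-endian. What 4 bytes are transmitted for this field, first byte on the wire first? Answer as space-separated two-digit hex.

386187497 in hexadecimal, padded to 32 bits, is 0x1704C0E9.
Split into bytes (most-significant first): 17 04 C0 E9.
Big-endian stores the most-significant byte at the lowest address.
So the memory order matches the most-significant-first order: 17 04 C0 E9.

17 04 C0 E9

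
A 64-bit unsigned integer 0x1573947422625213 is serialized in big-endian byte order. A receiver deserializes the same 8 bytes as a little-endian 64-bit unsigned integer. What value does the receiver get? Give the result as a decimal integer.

Stored big-endian, the bytes at ascending addresses are 15 73 94 74 22 62 52 13.
Read back as little-endian, the first byte is least significant, giving 0x1352622274947315.
0x1352622274947315 = 1392283134935200533.

1392283134935200533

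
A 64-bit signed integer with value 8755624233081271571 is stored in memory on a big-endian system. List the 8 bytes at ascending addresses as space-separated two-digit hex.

79 82 39 D9 C7 9C 75 13

8755624233081271571 in hexadecimal, padded to 64 bits, is 0x798239D9C79C7513.
Split into bytes (most-significant first): 79 82 39 D9 C7 9C 75 13.
Big-endian: lowest address holds the most-significant byte.
So the memory order matches the most-significant-first order: 79 82 39 D9 C7 9C 75 13.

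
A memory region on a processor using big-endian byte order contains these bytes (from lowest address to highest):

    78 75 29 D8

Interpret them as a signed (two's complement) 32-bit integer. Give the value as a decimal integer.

2020944344

Big-endian: lowest address holds the most-significant byte.
The bytes are already most-significant first: 0x787529D8.
0x787529D8 = 2020944344.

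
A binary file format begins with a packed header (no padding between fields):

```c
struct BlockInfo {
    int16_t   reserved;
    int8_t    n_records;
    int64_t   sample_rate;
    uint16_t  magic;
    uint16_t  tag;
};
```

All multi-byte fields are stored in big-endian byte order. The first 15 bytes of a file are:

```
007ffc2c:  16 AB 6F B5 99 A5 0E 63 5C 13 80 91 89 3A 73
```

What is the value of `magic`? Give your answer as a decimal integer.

`magic` follows `reserved` (2 B), `n_records` (1 B), `sample_rate` (8 B), so it starts at offset 2 + 1 + 8 = 11 and occupies 2 bytes.
Bytes at offsets 11..12: 91 89.
Big-endian stores the most-significant byte at the lowest address.
The bytes are already most-significant first: 0x9189.
0x9189 = 37257.

37257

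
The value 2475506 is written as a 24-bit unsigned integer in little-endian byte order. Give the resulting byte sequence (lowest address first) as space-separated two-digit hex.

F2 C5 25

2475506 in hexadecimal, padded to 24 bits, is 0x25C5F2.
Split into bytes (most-significant first): 25 C5 F2.
Little-endian: lowest address holds the least-significant byte.
So at ascending addresses the bytes are F2 C5 25.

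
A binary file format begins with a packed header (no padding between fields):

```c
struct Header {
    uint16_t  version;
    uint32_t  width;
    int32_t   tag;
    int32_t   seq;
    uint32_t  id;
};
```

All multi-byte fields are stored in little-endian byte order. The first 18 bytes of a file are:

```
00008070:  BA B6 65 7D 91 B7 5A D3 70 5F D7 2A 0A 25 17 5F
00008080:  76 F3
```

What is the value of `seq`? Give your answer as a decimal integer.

621423319

`seq` follows `version` (2 B), `width` (4 B), `tag` (4 B), so it starts at offset 2 + 4 + 4 = 10 and occupies 4 bytes.
Bytes at offsets 10..13: D7 2A 0A 25.
Little-endian: lowest address holds the least-significant byte.
Reassemble most-significant byte first: 25 0A 2A D7 → 0x250A2AD7.
0x250A2AD7 = 621423319.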